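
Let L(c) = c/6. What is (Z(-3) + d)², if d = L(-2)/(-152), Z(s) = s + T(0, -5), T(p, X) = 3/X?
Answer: 67289209/5198400 ≈ 12.944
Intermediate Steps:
L(c) = c/6 (L(c) = c*(⅙) = c/6)
Z(s) = -⅗ + s (Z(s) = s + 3/(-5) = s + 3*(-⅕) = s - ⅗ = -⅗ + s)
d = 1/456 (d = ((⅙)*(-2))/(-152) = -⅓*(-1/152) = 1/456 ≈ 0.0021930)
(Z(-3) + d)² = ((-⅗ - 3) + 1/456)² = (-18/5 + 1/456)² = (-8203/2280)² = 67289209/5198400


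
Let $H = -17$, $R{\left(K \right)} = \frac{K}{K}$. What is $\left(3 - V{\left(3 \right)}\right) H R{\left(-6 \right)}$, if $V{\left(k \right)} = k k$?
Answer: $102$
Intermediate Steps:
$V{\left(k \right)} = k^{2}$
$R{\left(K \right)} = 1$
$\left(3 - V{\left(3 \right)}\right) H R{\left(-6 \right)} = \left(3 - 3^{2}\right) \left(-17\right) 1 = \left(3 - 9\right) \left(-17\right) 1 = \left(-6\right) \left(-17\right) 1 = 102 \cdot 1 = 102$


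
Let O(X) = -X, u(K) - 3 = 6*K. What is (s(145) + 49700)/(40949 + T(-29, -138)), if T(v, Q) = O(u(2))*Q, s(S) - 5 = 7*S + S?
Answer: 50865/43019 ≈ 1.1824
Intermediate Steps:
u(K) = 3 + 6*K
s(S) = 5 + 8*S (s(S) = 5 + (7*S + S) = 5 + 8*S)
T(v, Q) = -15*Q (T(v, Q) = (-(3 + 6*2))*Q = (-(3 + 12))*Q = (-1*15)*Q = -15*Q)
(s(145) + 49700)/(40949 + T(-29, -138)) = ((5 + 8*145) + 49700)/(40949 - 15*(-138)) = ((5 + 1160) + 49700)/(40949 + 2070) = (1165 + 49700)/43019 = 50865*(1/43019) = 50865/43019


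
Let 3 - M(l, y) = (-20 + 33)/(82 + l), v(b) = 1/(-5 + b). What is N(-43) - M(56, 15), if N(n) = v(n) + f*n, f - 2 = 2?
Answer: -64373/368 ≈ -174.93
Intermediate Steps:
f = 4 (f = 2 + 2 = 4)
N(n) = 1/(-5 + n) + 4*n
M(l, y) = 3 - 13/(82 + l) (M(l, y) = 3 - (-20 + 33)/(82 + l) = 3 - 13/(82 + l))
N(-43) - M(56, 15) = (1 + 4*(-43)*(-5 - 43))/(-5 - 43) - (233 + 3*56)/(82 + 56) = (1 + 4*(-43)*(-48))/(-48) - (233 + 168)/138 = -(1 + 8256)/48 - 401/138 = -1/48*8257 - 1*401/138 = -8257/48 - 401/138 = -64373/368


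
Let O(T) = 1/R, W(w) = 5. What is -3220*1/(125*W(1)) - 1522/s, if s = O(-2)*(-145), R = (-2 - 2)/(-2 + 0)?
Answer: 57424/3625 ≈ 15.841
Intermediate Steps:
R = 2 (R = -4/(-2) = -4*(-½) = 2)
O(T) = ½ (O(T) = 1/2 = ½)
s = -145/2 (s = (½)*(-145) = -145/2 ≈ -72.500)
-3220*1/(125*W(1)) - 1522/s = -3220/(5*125) - 1522/(-145/2) = -3220/625 - 1522*(-2/145) = -3220*1/625 + 3044/145 = -644/125 + 3044/145 = 57424/3625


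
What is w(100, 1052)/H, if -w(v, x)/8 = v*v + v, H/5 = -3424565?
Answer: 3232/684913 ≈ 0.0047188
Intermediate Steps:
H = -17122825 (H = 5*(-3424565) = -17122825)
w(v, x) = -8*v - 8*v² (w(v, x) = -8*(v*v + v) = -8*(v² + v) = -8*(v + v²) = -8*v - 8*v²)
w(100, 1052)/H = -8*100*(1 + 100)/(-17122825) = -8*100*101*(-1/17122825) = -80800*(-1/17122825) = 3232/684913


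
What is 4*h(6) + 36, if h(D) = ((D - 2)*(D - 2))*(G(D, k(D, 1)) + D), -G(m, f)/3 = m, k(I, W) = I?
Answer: -732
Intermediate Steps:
G(m, f) = -3*m
h(D) = -2*D*(-2 + D)**2 (h(D) = ((D - 2)*(D - 2))*(-3*D + D) = ((-2 + D)*(-2 + D))*(-2*D) = (-2 + D)**2*(-2*D) = -2*D*(-2 + D)**2)
4*h(6) + 36 = 4*(-2*6*(-2 + 6)**2) + 36 = 4*(-2*6*4**2) + 36 = 4*(-2*6*16) + 36 = 4*(-192) + 36 = -768 + 36 = -732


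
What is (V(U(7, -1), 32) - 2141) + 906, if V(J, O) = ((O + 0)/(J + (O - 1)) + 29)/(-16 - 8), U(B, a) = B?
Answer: -187909/152 ≈ -1236.2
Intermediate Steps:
V(J, O) = -29/24 - O/(24*(-1 + J + O)) (V(J, O) = (O/(J + (-1 + O)) + 29)/(-24) = (O/(-1 + J + O) + 29)*(-1/24) = (29 + O/(-1 + J + O))*(-1/24) = -29/24 - O/(24*(-1 + J + O)))
(V(U(7, -1), 32) - 2141) + 906 = ((29 - 30*32 - 29*7)/(24*(-1 + 7 + 32)) - 2141) + 906 = ((1/24)*(29 - 960 - 203)/38 - 2141) + 906 = ((1/24)*(1/38)*(-1134) - 2141) + 906 = (-189/152 - 2141) + 906 = -325621/152 + 906 = -187909/152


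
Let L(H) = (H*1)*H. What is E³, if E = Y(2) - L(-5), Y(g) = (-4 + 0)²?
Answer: -729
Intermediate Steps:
L(H) = H² (L(H) = H*H = H²)
Y(g) = 16 (Y(g) = (-4)² = 16)
E = -9 (E = 16 - 1*(-5)² = 16 - 1*25 = 16 - 25 = -9)
E³ = (-9)³ = -729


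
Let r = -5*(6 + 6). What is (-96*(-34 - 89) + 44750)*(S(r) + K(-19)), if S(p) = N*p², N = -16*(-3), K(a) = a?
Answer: 9772147798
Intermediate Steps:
r = -60 (r = -5*12 = -60)
N = 48
S(p) = 48*p²
(-96*(-34 - 89) + 44750)*(S(r) + K(-19)) = (-96*(-34 - 89) + 44750)*(48*(-60)² - 19) = (-96*(-123) + 44750)*(48*3600 - 19) = (11808 + 44750)*(172800 - 19) = 56558*172781 = 9772147798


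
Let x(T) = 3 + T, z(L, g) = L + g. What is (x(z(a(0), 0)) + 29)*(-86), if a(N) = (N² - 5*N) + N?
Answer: -2752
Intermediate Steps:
a(N) = N² - 4*N
(x(z(a(0), 0)) + 29)*(-86) = ((3 + (0*(-4 + 0) + 0)) + 29)*(-86) = ((3 + (0*(-4) + 0)) + 29)*(-86) = ((3 + (0 + 0)) + 29)*(-86) = ((3 + 0) + 29)*(-86) = (3 + 29)*(-86) = 32*(-86) = -2752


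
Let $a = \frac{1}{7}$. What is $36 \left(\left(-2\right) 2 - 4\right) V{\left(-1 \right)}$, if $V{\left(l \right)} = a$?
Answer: $- \frac{288}{7} \approx -41.143$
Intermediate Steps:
$a = \frac{1}{7} \approx 0.14286$
$V{\left(l \right)} = \frac{1}{7}$
$36 \left(\left(-2\right) 2 - 4\right) V{\left(-1 \right)} = 36 \left(\left(-2\right) 2 - 4\right) \frac{1}{7} = 36 \left(-4 - 4\right) \frac{1}{7} = 36 \left(-8\right) \frac{1}{7} = \left(-288\right) \frac{1}{7} = - \frac{288}{7}$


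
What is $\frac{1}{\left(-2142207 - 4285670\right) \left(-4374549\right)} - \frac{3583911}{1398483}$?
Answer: $- \frac{11197357649540390380}{4369336827226572051} \approx -2.5627$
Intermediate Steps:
$\frac{1}{\left(-2142207 - 4285670\right) \left(-4374549\right)} - \frac{3583911}{1398483} = \frac{1}{-6427877} \left(- \frac{1}{4374549}\right) - \frac{1194637}{466161} = \left(- \frac{1}{6427877}\right) \left(- \frac{1}{4374549}\right) - \frac{1194637}{466161} = \frac{1}{28119062902473} - \frac{1194637}{466161} = - \frac{11197357649540390380}{4369336827226572051}$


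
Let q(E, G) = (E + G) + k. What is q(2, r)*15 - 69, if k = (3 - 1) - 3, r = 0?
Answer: -54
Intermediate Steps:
k = -1 (k = 2 - 3 = -1)
q(E, G) = -1 + E + G (q(E, G) = (E + G) - 1 = -1 + E + G)
q(2, r)*15 - 69 = (-1 + 2 + 0)*15 - 69 = 1*15 - 69 = 15 - 69 = -54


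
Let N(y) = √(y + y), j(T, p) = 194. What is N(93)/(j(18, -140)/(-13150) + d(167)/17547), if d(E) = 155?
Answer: -115371525*√186/682934 ≈ -2304.0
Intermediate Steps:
N(y) = √2*√y (N(y) = √(2*y) = √2*√y)
N(93)/(j(18, -140)/(-13150) + d(167)/17547) = (√2*√93)/(194/(-13150) + 155/17547) = √186/(194*(-1/13150) + 155*(1/17547)) = √186/(-97/6575 + 155/17547) = √186/(-682934/115371525) = √186*(-115371525/682934) = -115371525*√186/682934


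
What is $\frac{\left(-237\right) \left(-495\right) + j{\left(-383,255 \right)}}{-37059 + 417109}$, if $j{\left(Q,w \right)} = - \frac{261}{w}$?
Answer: $\frac{4985844}{16152125} \approx 0.30868$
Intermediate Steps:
$\frac{\left(-237\right) \left(-495\right) + j{\left(-383,255 \right)}}{-37059 + 417109} = \frac{\left(-237\right) \left(-495\right) - \frac{261}{255}}{-37059 + 417109} = \frac{117315 - \frac{87}{85}}{380050} = \left(117315 - \frac{87}{85}\right) \frac{1}{380050} = \frac{9971688}{85} \cdot \frac{1}{380050} = \frac{4985844}{16152125}$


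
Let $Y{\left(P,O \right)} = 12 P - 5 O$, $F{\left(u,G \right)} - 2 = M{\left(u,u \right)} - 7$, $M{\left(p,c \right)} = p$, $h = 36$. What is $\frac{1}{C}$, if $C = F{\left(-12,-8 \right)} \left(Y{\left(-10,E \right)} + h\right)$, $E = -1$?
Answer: $\frac{1}{1343} \approx 0.0007446$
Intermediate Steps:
$F{\left(u,G \right)} = -5 + u$ ($F{\left(u,G \right)} = 2 + \left(u - 7\right) = 2 + \left(-7 + u\right) = -5 + u$)
$Y{\left(P,O \right)} = - 5 O + 12 P$
$C = 1343$ ($C = \left(-5 - 12\right) \left(\left(\left(-5\right) \left(-1\right) + 12 \left(-10\right)\right) + 36\right) = - 17 \left(\left(5 - 120\right) + 36\right) = - 17 \left(-115 + 36\right) = \left(-17\right) \left(-79\right) = 1343$)
$\frac{1}{C} = \frac{1}{1343}$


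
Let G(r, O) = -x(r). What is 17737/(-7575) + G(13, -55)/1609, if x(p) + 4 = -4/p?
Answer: -370580629/158446275 ≈ -2.3388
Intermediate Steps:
x(p) = -4 - 4/p
G(r, O) = 4 + 4/r (G(r, O) = -(-4 - 4/r) = 4 + 4/r)
17737/(-7575) + G(13, -55)/1609 = 17737/(-7575) + (4 + 4/13)/1609 = 17737*(-1/7575) + (4 + 4*(1/13))*(1/1609) = -17737/7575 + (4 + 4/13)*(1/1609) = -17737/7575 + (56/13)*(1/1609) = -17737/7575 + 56/20917 = -370580629/158446275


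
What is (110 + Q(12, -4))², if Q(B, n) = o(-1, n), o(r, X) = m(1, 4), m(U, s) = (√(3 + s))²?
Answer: 13689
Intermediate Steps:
m(U, s) = 3 + s
o(r, X) = 7 (o(r, X) = 3 + 4 = 7)
Q(B, n) = 7
(110 + Q(12, -4))² = (110 + 7)² = 117² = 13689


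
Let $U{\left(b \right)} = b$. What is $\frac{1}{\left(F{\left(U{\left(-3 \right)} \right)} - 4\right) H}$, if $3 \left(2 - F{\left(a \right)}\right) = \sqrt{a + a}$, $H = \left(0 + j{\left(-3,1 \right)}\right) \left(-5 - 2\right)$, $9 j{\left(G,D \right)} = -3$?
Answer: $- \frac{9}{49} + \frac{3 i \sqrt{6}}{98} \approx -0.18367 + 0.074984 i$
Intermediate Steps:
$j{\left(G,D \right)} = - \frac{1}{3}$ ($j{\left(G,D \right)} = \frac{1}{9} \left(-3\right) = - \frac{1}{3}$)
$H = \frac{7}{3}$ ($H = \left(0 - \frac{1}{3}\right) \left(-5 - 2\right) = \left(- \frac{1}{3}\right) \left(-7\right) = \frac{7}{3} \approx 2.3333$)
$F{\left(a \right)} = 2 - \frac{\sqrt{2} \sqrt{a}}{3}$ ($F{\left(a \right)} = 2 - \frac{\sqrt{a + a}}{3} = 2 - \frac{\sqrt{2 a}}{3} = 2 - \frac{\sqrt{2} \sqrt{a}}{3}$)
$\frac{1}{\left(F{\left(U{\left(-3 \right)} \right)} - 4\right) H} = \frac{1}{\left(\left(2 - \frac{\sqrt{2} \sqrt{-3}}{3}\right) - 4\right) \frac{7}{3}} = \frac{1}{\left(\left(2 - \frac{\sqrt{2} i \sqrt{3}}{3}\right) - 4\right) \frac{7}{3}} = \frac{1}{\left(\left(2 - \frac{i \sqrt{6}}{3}\right) - 4\right) \frac{7}{3}} = \frac{1}{\left(-2 - \frac{i \sqrt{6}}{3}\right) \frac{7}{3}} = \frac{1}{- \frac{14}{3} - \frac{7 i \sqrt{6}}{9}}$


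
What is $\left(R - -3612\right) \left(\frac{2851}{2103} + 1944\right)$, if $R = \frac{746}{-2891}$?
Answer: $\frac{42717231334318}{6079773} \approx 7.0261 \cdot 10^{6}$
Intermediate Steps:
$R = - \frac{746}{2891}$ ($R = 746 \left(- \frac{1}{2891}\right) = - \frac{746}{2891} \approx -0.25804$)
$\left(R - -3612\right) \left(\frac{2851}{2103} + 1944\right) = \left(- \frac{746}{2891} - -3612\right) \left(\frac{2851}{2103} + 1944\right) = \left(- \frac{746}{2891} + 3612\right) \left(2851 \cdot \frac{1}{2103} + 1944\right) = \frac{10441546 \left(\frac{2851}{2103} + 1944\right)}{2891} = \frac{10441546}{2891} \cdot \frac{4091083}{2103} = \frac{42717231334318}{6079773}$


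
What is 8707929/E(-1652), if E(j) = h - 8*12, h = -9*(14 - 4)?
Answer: -2902643/62 ≈ -46817.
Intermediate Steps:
h = -90 (h = -9*10 = -90)
E(j) = -186 (E(j) = -90 - 8*12 = -90 - 96 = -186)
8707929/E(-1652) = 8707929/(-186) = 8707929*(-1/186) = -2902643/62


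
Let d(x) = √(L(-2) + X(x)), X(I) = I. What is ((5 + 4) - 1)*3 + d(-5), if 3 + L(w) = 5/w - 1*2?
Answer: 24 + 5*I*√2/2 ≈ 24.0 + 3.5355*I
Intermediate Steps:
L(w) = -5 + 5/w (L(w) = -3 + (5/w - 1*2) = -3 + (5/w - 2) = -3 + (-2 + 5/w) = -5 + 5/w)
d(x) = √(-15/2 + x) (d(x) = √((-5 + 5/(-2)) + x) = √((-5 + 5*(-½)) + x) = √((-5 - 5/2) + x) = √(-15/2 + x))
((5 + 4) - 1)*3 + d(-5) = ((5 + 4) - 1)*3 + √(-30 + 4*(-5))/2 = (9 - 1)*3 + √(-30 - 20)/2 = 8*3 + √(-50)/2 = 24 + (5*I*√2)/2 = 24 + 5*I*√2/2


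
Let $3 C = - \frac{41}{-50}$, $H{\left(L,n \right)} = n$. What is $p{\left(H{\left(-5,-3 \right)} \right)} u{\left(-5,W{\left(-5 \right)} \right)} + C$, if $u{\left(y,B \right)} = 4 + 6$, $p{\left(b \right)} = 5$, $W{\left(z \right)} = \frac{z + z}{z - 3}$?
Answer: $\frac{7541}{150} \approx 50.273$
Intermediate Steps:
$W{\left(z \right)} = \frac{2 z}{-3 + z}$
$C = \frac{41}{150}$ ($C = \frac{\left(-41\right) \frac{1}{-50}}{3} = \frac{\left(-41\right) \left(- \frac{1}{50}\right)}{3} = \frac{1}{3} \cdot \frac{41}{50} = \frac{41}{150} \approx 0.27333$)
$u{\left(y,B \right)} = 10$
$p{\left(H{\left(-5,-3 \right)} \right)} u{\left(-5,W{\left(-5 \right)} \right)} + C = 5 \cdot 10 + \frac{41}{150} = 50 + \frac{41}{150} = \frac{7541}{150}$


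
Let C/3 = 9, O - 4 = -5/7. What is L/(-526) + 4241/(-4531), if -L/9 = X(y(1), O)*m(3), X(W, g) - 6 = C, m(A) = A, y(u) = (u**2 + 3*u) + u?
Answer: 1806355/2383306 ≈ 0.75792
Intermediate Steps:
O = 23/7 (O = 4 - 5/7 = 23/7 ≈ 3.2857)
y(u) = u**2 + 4*u
C = 27 (C = 3*9 = 27)
X(W, g) = 33 (X(W, g) = 6 + 27 = 33)
L = -891 (L = -297*3 = -9*99 = -891)
L/(-526) + 4241/(-4531) = -891/(-526) + 4241/(-4531) = -891*(-1/526) + 4241*(-1/4531) = 891/526 - 4241/4531 = 1806355/2383306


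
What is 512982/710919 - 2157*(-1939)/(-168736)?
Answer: -320756160665/13328625376 ≈ -24.065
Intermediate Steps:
512982/710919 - 2157*(-1939)/(-168736) = 512982*(1/710919) + 4182423*(-1/168736) = 56998/78991 - 4182423/168736 = -320756160665/13328625376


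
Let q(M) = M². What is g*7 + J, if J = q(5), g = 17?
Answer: 144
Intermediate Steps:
J = 25 (J = 5² = 25)
g*7 + J = 17*7 + 25 = 119 + 25 = 144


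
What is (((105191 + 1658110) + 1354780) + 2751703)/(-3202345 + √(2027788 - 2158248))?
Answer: -3759414688696/2051002725897 - 11739568*I*√32615/10255013629485 ≈ -1.833 - 0.00020674*I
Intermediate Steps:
(((105191 + 1658110) + 1354780) + 2751703)/(-3202345 + √(2027788 - 2158248)) = ((1763301 + 1354780) + 2751703)/(-3202345 + √(-130460)) = (3118081 + 2751703)/(-3202345 + 2*I*√32615) = 5869784/(-3202345 + 2*I*√32615)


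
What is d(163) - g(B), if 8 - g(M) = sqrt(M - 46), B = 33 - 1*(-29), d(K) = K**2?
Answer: 26565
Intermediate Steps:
B = 62 (B = 33 + 29 = 62)
g(M) = 8 - sqrt(-46 + M) (g(M) = 8 - sqrt(M - 46) = 8 - sqrt(-46 + M))
d(163) - g(B) = 163**2 - (8 - sqrt(-46 + 62)) = 26569 - (8 - sqrt(16)) = 26569 - (8 - 1*4) = 26569 - (8 - 4) = 26569 - 1*4 = 26569 - 4 = 26565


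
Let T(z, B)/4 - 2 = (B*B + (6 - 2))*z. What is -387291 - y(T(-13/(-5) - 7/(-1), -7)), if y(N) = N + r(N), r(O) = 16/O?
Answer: -2485898917/6385 ≈ -3.8933e+5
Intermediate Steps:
T(z, B) = 8 + 4*z*(4 + B²) (T(z, B) = 8 + 4*((B*B + (6 - 2))*z) = 8 + 4*((B² + 4)*z) = 8 + 4*((4 + B²)*z) = 8 + 4*(z*(4 + B²)) = 8 + 4*z*(4 + B²))
y(N) = N + 16/N
-387291 - y(T(-13/(-5) - 7/(-1), -7)) = -387291 - ((8 + 16*(-13/(-5) - 7/(-1)) + 4*(-13/(-5) - 7/(-1))*(-7)²) + 16/(8 + 16*(-13/(-5) - 7/(-1)) + 4*(-13/(-5) - 7/(-1))*(-7)²)) = -387291 - ((8 + 16*(-13*(-⅕) - 7*(-1)) + 4*(-13*(-⅕) - 7*(-1))*49) + 16/(8 + 16*(-13*(-⅕) - 7*(-1)) + 4*(-13*(-⅕) - 7*(-1))*49)) = -387291 - ((8 + 16*(13/5 + 7) + 4*(13/5 + 7)*49) + 16/(8 + 16*(13/5 + 7) + 4*(13/5 + 7)*49)) = -387291 - ((8 + 16*(48/5) + 4*(48/5)*49) + 16/(8 + 16*(48/5) + 4*(48/5)*49)) = -387291 - ((8 + 768/5 + 9408/5) + 16/(8 + 768/5 + 9408/5)) = -387291 - (10216/5 + 16/(10216/5)) = -387291 - (10216/5 + 16*(5/10216)) = -387291 - (10216/5 + 10/1277) = -387291 - 1*13045882/6385 = -387291 - 13045882/6385 = -2485898917/6385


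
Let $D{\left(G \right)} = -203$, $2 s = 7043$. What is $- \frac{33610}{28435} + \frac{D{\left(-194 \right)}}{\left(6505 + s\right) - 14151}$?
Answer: $- \frac{53140856}{46912063} \approx -1.1328$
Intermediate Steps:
$s = \frac{7043}{2}$ ($s = \frac{1}{2} \cdot 7043 = \frac{7043}{2} \approx 3521.5$)
$- \frac{33610}{28435} + \frac{D{\left(-194 \right)}}{\left(6505 + s\right) - 14151} = - \frac{33610}{28435} - \frac{203}{\left(6505 + \frac{7043}{2}\right) - 14151} = \left(-33610\right) \frac{1}{28435} - \frac{203}{\frac{20053}{2} - 14151} = - \frac{6722}{5687} - \frac{203}{- \frac{8249}{2}} = - \frac{6722}{5687} - - \frac{406}{8249} = - \frac{6722}{5687} + \frac{406}{8249} = - \frac{53140856}{46912063}$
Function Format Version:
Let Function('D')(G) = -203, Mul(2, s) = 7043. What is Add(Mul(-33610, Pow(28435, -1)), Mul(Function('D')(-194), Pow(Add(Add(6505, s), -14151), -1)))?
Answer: Rational(-53140856, 46912063) ≈ -1.1328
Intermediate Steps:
s = Rational(7043, 2) (s = Mul(Rational(1, 2), 7043) = Rational(7043, 2) ≈ 3521.5)
Add(Mul(-33610, Pow(28435, -1)), Mul(Function('D')(-194), Pow(Add(Add(6505, s), -14151), -1))) = Add(Mul(-33610, Pow(28435, -1)), Mul(-203, Pow(Add(Add(6505, Rational(7043, 2)), -14151), -1))) = Add(Mul(-33610, Rational(1, 28435)), Mul(-203, Pow(Add(Rational(20053, 2), -14151), -1))) = Add(Rational(-6722, 5687), Mul(-203, Pow(Rational(-8249, 2), -1))) = Add(Rational(-6722, 5687), Mul(-203, Rational(-2, 8249))) = Add(Rational(-6722, 5687), Rational(406, 8249)) = Rational(-53140856, 46912063)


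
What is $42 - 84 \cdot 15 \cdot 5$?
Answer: $-6258$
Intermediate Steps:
$42 - 84 \cdot 15 \cdot 5 = 42 - 6300 = -6258$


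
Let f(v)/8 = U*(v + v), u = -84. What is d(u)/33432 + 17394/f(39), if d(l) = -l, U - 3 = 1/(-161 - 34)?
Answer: 8655851/929728 ≈ 9.3101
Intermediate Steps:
U = 584/195 (U = 3 + 1/(-161 - 34) = 3 + 1/(-195) = 3 - 1/195 = 584/195 ≈ 2.9949)
f(v) = 9344*v/195 (f(v) = 8*(584*(v + v)/195) = 8*(584*(2*v)/195) = 8*(1168*v/195) = 9344*v/195)
d(u)/33432 + 17394/f(39) = -1*(-84)/33432 + 17394/(((9344/195)*39)) = 84*(1/33432) + 17394/(9344/5) = 1/398 + 17394*(5/9344) = 1/398 + 43485/4672 = 8655851/929728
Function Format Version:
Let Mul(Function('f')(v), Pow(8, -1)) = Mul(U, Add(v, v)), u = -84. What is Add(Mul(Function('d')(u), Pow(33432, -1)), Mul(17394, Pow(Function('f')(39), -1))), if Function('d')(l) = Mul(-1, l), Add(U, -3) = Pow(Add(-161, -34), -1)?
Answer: Rational(8655851, 929728) ≈ 9.3101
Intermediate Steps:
U = Rational(584, 195) (U = Add(3, Pow(Add(-161, -34), -1)) = Add(3, Pow(-195, -1)) = Add(3, Rational(-1, 195)) = Rational(584, 195) ≈ 2.9949)
Function('f')(v) = Mul(Rational(9344, 195), v) (Function('f')(v) = Mul(8, Mul(Rational(584, 195), Add(v, v))) = Mul(8, Mul(Rational(584, 195), Mul(2, v))) = Mul(8, Mul(Rational(1168, 195), v)) = Mul(Rational(9344, 195), v))
Add(Mul(Function('d')(u), Pow(33432, -1)), Mul(17394, Pow(Function('f')(39), -1))) = Add(Mul(Mul(-1, -84), Pow(33432, -1)), Mul(17394, Pow(Mul(Rational(9344, 195), 39), -1))) = Add(Mul(84, Rational(1, 33432)), Mul(17394, Pow(Rational(9344, 5), -1))) = Add(Rational(1, 398), Mul(17394, Rational(5, 9344))) = Add(Rational(1, 398), Rational(43485, 4672)) = Rational(8655851, 929728)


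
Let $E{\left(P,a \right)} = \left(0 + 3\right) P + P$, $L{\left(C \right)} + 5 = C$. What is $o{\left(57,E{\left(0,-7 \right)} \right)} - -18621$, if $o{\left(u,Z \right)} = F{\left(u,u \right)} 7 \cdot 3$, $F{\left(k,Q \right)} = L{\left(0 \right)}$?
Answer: $18516$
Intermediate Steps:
$L{\left(C \right)} = -5 + C$
$F{\left(k,Q \right)} = -5$ ($F{\left(k,Q \right)} = -5 + 0 = -5$)
$E{\left(P,a \right)} = 4 P$ ($E{\left(P,a \right)} = 3 P + P = 4 P$)
$o{\left(u,Z \right)} = -105$ ($o{\left(u,Z \right)} = \left(-5\right) 7 \cdot 3 = \left(-35\right) 3 = -105$)
$o{\left(57,E{\left(0,-7 \right)} \right)} - -18621 = -105 - -18621 = -105 + 18621 = 18516$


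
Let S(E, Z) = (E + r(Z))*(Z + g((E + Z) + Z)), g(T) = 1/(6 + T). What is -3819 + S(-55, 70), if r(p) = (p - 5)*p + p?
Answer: 28736086/91 ≈ 3.1578e+5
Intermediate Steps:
r(p) = p + p*(-5 + p) (r(p) = (-5 + p)*p + p = p*(-5 + p) + p = p + p*(-5 + p))
S(E, Z) = (E + Z*(-4 + Z))*(Z + 1/(6 + E + 2*Z)) (S(E, Z) = (E + Z*(-4 + Z))*(Z + 1/(6 + ((E + Z) + Z))) = (E + Z*(-4 + Z))*(Z + 1/(6 + (E + 2*Z))) = (E + Z*(-4 + Z))*(Z + 1/(6 + E + 2*Z)))
-3819 + S(-55, 70) = -3819 + (-55 + 70*(-4 + 70) + 70*(-55 + 70*(-4 + 70))*(6 - 55 + 2*70))/(6 - 55 + 2*70) = -3819 + (-55 + 70*66 + 70*(-55 + 70*66)*(6 - 55 + 140))/(6 - 55 + 140) = -3819 + (-55 + 4620 + 70*(-55 + 4620)*91)/91 = -3819 + (-55 + 4620 + 70*4565*91)/91 = -3819 + (-55 + 4620 + 29079050)/91 = -3819 + (1/91)*29083615 = -3819 + 29083615/91 = 28736086/91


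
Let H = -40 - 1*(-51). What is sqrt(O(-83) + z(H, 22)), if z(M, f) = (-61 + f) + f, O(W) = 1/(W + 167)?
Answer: I*sqrt(29967)/42 ≈ 4.1217*I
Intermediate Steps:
H = 11 (H = -40 + 51 = 11)
O(W) = 1/(167 + W)
z(M, f) = -61 + 2*f
sqrt(O(-83) + z(H, 22)) = sqrt(1/(167 - 83) + (-61 + 2*22)) = sqrt(1/84 + (-61 + 44)) = sqrt(1/84 - 17) = sqrt(-1427/84) = I*sqrt(29967)/42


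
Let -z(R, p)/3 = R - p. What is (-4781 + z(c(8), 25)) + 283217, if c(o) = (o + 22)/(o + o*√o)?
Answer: 7798353/28 - 45*√2/14 ≈ 2.7851e+5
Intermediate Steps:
c(o) = (22 + o)/(o + o^(3/2))
z(R, p) = -3*R + 3*p (z(R, p) = -3*(R - p) = -3*R + 3*p)
(-4781 + z(c(8), 25)) + 283217 = (-4781 + (-3*(22 + 8)/(8 + 8^(3/2)) + 3*25)) + 283217 = (-4781 + (-3*30/(8 + 16*√2) + 75)) + 283217 = (-4781 + (-90/(8 + 16*√2) + 75)) + 283217 = (-4781 + (75 - 90/(8 + 16*√2))) + 283217 = (-4706 - 90/(8 + 16*√2)) + 283217 = 278511 - 90/(8 + 16*√2)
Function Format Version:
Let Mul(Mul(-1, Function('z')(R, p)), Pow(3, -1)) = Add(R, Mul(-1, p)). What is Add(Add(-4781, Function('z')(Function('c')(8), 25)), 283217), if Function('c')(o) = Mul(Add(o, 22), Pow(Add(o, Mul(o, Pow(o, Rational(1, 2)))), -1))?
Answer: Add(Rational(7798353, 28), Mul(Rational(-45, 14), Pow(2, Rational(1, 2)))) ≈ 2.7851e+5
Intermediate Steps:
Function('c')(o) = Mul(Pow(Add(o, Pow(o, Rational(3, 2))), -1), Add(22, o)) (Function('c')(o) = Mul(Add(22, o), Pow(Add(o, Pow(o, Rational(3, 2))), -1)) = Mul(Pow(Add(o, Pow(o, Rational(3, 2))), -1), Add(22, o)))
Function('z')(R, p) = Add(Mul(-3, R), Mul(3, p)) (Function('z')(R, p) = Mul(-3, Add(R, Mul(-1, p))) = Add(Mul(-3, R), Mul(3, p)))
Add(Add(-4781, Function('z')(Function('c')(8), 25)), 283217) = Add(Add(-4781, Add(Mul(-3, Mul(Pow(Add(8, Pow(8, Rational(3, 2))), -1), Add(22, 8))), Mul(3, 25))), 283217) = Add(Add(-4781, Add(Mul(-3, Mul(Pow(Add(8, Mul(16, Pow(2, Rational(1, 2)))), -1), 30)), 75)), 283217) = Add(Add(-4781, Add(Mul(-3, Mul(30, Pow(Add(8, Mul(16, Pow(2, Rational(1, 2)))), -1))), 75)), 283217) = Add(Add(-4781, Add(Mul(-90, Pow(Add(8, Mul(16, Pow(2, Rational(1, 2)))), -1)), 75)), 283217) = Add(Add(-4781, Add(75, Mul(-90, Pow(Add(8, Mul(16, Pow(2, Rational(1, 2)))), -1)))), 283217) = Add(Add(-4706, Mul(-90, Pow(Add(8, Mul(16, Pow(2, Rational(1, 2)))), -1))), 283217) = Add(278511, Mul(-90, Pow(Add(8, Mul(16, Pow(2, Rational(1, 2)))), -1)))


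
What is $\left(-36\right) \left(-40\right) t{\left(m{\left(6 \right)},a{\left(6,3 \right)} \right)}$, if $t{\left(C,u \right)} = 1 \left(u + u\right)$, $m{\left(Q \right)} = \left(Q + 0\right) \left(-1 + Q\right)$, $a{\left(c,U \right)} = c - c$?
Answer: $0$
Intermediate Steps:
$a{\left(c,U \right)} = 0$
$m{\left(Q \right)} = Q \left(-1 + Q\right)$
$t{\left(C,u \right)} = 2 u$ ($t{\left(C,u \right)} = 1 \cdot 2 u = 2 u$)
$\left(-36\right) \left(-40\right) t{\left(m{\left(6 \right)},a{\left(6,3 \right)} \right)} = \left(-36\right) \left(-40\right) 2 \cdot 0 = 1440 \cdot 0 = 0$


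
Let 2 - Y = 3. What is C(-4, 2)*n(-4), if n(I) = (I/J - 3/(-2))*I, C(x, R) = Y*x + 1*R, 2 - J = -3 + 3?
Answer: 12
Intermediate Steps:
J = 2 (J = 2 - (-3 + 3) = 2 - 1*0 = 2 + 0 = 2)
Y = -1 (Y = 2 - 1*3 = 2 - 3 = -1)
C(x, R) = R - x (C(x, R) = -x + 1*R = -x + R = R - x)
n(I) = I*(3/2 + I/2) (n(I) = (I/2 - 3/(-2))*I = (I*(½) - 3*(-½))*I = (I/2 + 3/2)*I = (3/2 + I/2)*I = I*(3/2 + I/2))
C(-4, 2)*n(-4) = (2 - 1*(-4))*((½)*(-4)*(3 - 4)) = (2 + 4)*((½)*(-4)*(-1)) = 6*2 = 12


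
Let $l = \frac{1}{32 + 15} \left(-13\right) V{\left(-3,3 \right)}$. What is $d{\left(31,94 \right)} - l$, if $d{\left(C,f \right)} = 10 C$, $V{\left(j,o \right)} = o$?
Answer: $\frac{14609}{47} \approx 310.83$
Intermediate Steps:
$l = - \frac{39}{47}$ ($l = \frac{1}{32 + 15} \left(-13\right) 3 = \frac{1}{47} \left(-13\right) 3 = \left(- \frac{13}{47}\right) 3 = - \frac{39}{47} \approx -0.82979$)
$d{\left(31,94 \right)} - l = 10 \cdot 31 - - \frac{39}{47} = 310 + \frac{39}{47} = \frac{14609}{47}$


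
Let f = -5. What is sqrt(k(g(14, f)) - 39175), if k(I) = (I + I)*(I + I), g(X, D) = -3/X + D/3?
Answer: I*sqrt(17269934)/21 ≈ 197.89*I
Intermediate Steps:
g(X, D) = -3/X + D/3 (g(X, D) = -3/X + D*(1/3) = -3/X + D/3)
k(I) = 4*I**2 (k(I) = (2*I)*(2*I) = 4*I**2)
sqrt(k(g(14, f)) - 39175) = sqrt(4*(-3/14 + (1/3)*(-5))**2 - 39175) = sqrt(4*(-3*1/14 - 5/3)**2 - 39175) = sqrt(4*(-3/14 - 5/3)**2 - 39175) = sqrt(4*(-79/42)**2 - 39175) = sqrt(4*(6241/1764) - 39175) = sqrt(6241/441 - 39175) = sqrt(-17269934/441) = I*sqrt(17269934)/21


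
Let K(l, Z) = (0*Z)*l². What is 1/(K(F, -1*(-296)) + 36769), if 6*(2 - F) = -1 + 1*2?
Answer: 1/36769 ≈ 2.7197e-5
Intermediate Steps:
F = 11/6 (F = 2 - (-1 + 1*2)/6 = 2 - (-1 + 2)/6 = 2 - ⅙*1 = 2 - ⅙ = 11/6 ≈ 1.8333)
K(l, Z) = 0 (K(l, Z) = 0*l² = 0)
1/(K(F, -1*(-296)) + 36769) = 1/(0 + 36769) = 1/36769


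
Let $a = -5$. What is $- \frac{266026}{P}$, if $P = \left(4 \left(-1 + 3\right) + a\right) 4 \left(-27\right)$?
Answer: $\frac{133013}{162} \approx 821.07$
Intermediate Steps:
$P = -324$ ($P = \left(4 \left(-1 + 3\right) - 5\right) 4 \left(-27\right) = \left(4 \cdot 2 - 5\right) 4 \left(-27\right) = \left(8 - 5\right) 4 \left(-27\right) = 3 \cdot 4 \left(-27\right) = 12 \left(-27\right) = -324$)
$- \frac{266026}{P} = - \frac{266026}{-324} = \left(-266026\right) \left(- \frac{1}{324}\right) = \frac{133013}{162}$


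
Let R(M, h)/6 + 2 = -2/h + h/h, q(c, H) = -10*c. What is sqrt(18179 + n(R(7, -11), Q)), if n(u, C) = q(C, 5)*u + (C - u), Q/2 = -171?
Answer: sqrt(127391)/11 ≈ 32.447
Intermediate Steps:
Q = -342 (Q = 2*(-171) = -342)
R(M, h) = -6 - 12/h (R(M, h) = -12 + 6*(-2/h + h/h) = -12 + 6*(-2/h + 1) = -12 + 6*(1 - 2/h) = -12 + (6 - 12/h) = -6 - 12/h)
n(u, C) = C - u - 10*C*u (n(u, C) = (-10*C)*u + (C - u) = -10*C*u + (C - u) = C - u - 10*C*u)
sqrt(18179 + n(R(7, -11), Q)) = sqrt(18179 + (-342 - (-6 - 12/(-11)) - 10*(-342)*(-6 - 12/(-11)))) = sqrt(18179 + (-342 - (-6 - 12*(-1/11)) - 10*(-342)*(-6 - 12*(-1/11)))) = sqrt(18179 + (-342 - (-6 + 12/11) - 10*(-342)*(-6 + 12/11))) = sqrt(18179 + (-342 - 1*(-54/11) - 10*(-342)*(-54/11))) = sqrt(18179 + (-342 + 54/11 - 184680/11)) = sqrt(18179 - 188388/11) = sqrt(11581/11) = sqrt(127391)/11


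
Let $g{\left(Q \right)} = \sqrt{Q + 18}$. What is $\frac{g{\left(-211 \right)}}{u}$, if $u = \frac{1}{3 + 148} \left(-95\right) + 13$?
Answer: $\frac{151 i \sqrt{193}}{1868} \approx 1.123 i$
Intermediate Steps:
$g{\left(Q \right)} = \sqrt{18 + Q}$
$u = \frac{1868}{151}$ ($u = \frac{1}{151} \left(-95\right) + 13 = - \frac{95}{151} + 13 = \frac{1868}{151} \approx 12.371$)
$\frac{g{\left(-211 \right)}}{u} = \frac{\sqrt{18 - 211}}{\frac{1868}{151}} = \sqrt{-193} \cdot \frac{151}{1868} = i \sqrt{193} \cdot \frac{151}{1868} = \frac{151 i \sqrt{193}}{1868}$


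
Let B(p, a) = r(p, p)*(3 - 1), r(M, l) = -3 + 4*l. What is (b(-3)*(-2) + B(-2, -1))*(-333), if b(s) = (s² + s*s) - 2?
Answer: 17982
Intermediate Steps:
b(s) = -2 + 2*s² (b(s) = (s² + s²) - 2 = 2*s² - 2 = -2 + 2*s²)
B(p, a) = -6 + 8*p (B(p, a) = (-3 + 4*p)*(3 - 1) = (-3 + 4*p)*2 = -6 + 8*p)
(b(-3)*(-2) + B(-2, -1))*(-333) = ((-2 + 2*(-3)²)*(-2) + (-6 + 8*(-2)))*(-333) = ((-2 + 2*9)*(-2) + (-6 - 16))*(-333) = ((-2 + 18)*(-2) - 22)*(-333) = (16*(-2) - 22)*(-333) = (-32 - 22)*(-333) = -54*(-333) = 17982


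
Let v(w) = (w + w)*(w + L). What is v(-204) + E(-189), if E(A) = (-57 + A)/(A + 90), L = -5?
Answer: 2814058/33 ≈ 85275.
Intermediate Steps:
v(w) = 2*w*(-5 + w) (v(w) = (w + w)*(w - 5) = (2*w)*(-5 + w) = 2*w*(-5 + w))
E(A) = (-57 + A)/(90 + A)
v(-204) + E(-189) = 2*(-204)*(-5 - 204) + (-57 - 189)/(90 - 189) = 2*(-204)*(-209) - 246/(-99) = 85272 - 1/99*(-246) = 85272 + 82/33 = 2814058/33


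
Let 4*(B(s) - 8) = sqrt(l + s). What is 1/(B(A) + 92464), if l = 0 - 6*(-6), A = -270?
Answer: 246592/22802855463 - 2*I*sqrt(26)/22802855463 ≈ 1.0814e-5 - 4.4723e-10*I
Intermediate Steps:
l = 36 (l = 0 + 36 = 36)
B(s) = 8 + sqrt(36 + s)/4
1/(B(A) + 92464) = 1/((8 + sqrt(36 - 270)/4) + 92464) = 1/((8 + sqrt(-234)/4) + 92464) = 1/((8 + (3*I*sqrt(26))/4) + 92464) = 1/((8 + 3*I*sqrt(26)/4) + 92464) = 1/(92472 + 3*I*sqrt(26)/4)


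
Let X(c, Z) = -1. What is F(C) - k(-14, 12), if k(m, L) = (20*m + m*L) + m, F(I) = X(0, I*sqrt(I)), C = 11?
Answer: 461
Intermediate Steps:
F(I) = -1
k(m, L) = 21*m + L*m (k(m, L) = (20*m + L*m) + m = 21*m + L*m)
F(C) - k(-14, 12) = -1 - (-14)*(21 + 12) = -1 - (-14)*33 = -1 - 1*(-462) = -1 + 462 = 461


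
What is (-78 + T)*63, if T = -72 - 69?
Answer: -13797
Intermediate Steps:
T = -141
(-78 + T)*63 = (-78 - 141)*63 = -219*63 = -13797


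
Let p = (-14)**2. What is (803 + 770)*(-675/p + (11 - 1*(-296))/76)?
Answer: 1744457/1862 ≈ 936.87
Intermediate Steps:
p = 196
(803 + 770)*(-675/p + (11 - 1*(-296))/76) = (803 + 770)*(-675/196 + (11 - 1*(-296))/76) = 1573*(-675*1/196 + (11 + 296)*(1/76)) = 1573*(-675/196 + 307*(1/76)) = 1573*(-675/196 + 307/76) = 1573*(1109/1862) = 1744457/1862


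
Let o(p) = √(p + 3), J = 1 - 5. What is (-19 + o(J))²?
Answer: (19 - I)² ≈ 360.0 - 38.0*I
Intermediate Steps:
J = -4
o(p) = √(3 + p)
(-19 + o(J))² = (-19 + √(3 - 4))² = (-19 + √(-1))² = (-19 + I)²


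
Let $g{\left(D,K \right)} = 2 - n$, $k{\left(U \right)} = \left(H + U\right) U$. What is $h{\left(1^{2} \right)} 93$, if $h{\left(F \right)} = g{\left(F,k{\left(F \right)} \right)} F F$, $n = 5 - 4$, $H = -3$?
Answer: $93$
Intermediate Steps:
$n = 1$
$k{\left(U \right)} = U \left(-3 + U\right)$ ($k{\left(U \right)} = \left(-3 + U\right) U = U \left(-3 + U\right)$)
$g{\left(D,K \right)} = 1$ ($g{\left(D,K \right)} = 2 - 1 = 1$)
$h{\left(F \right)} = F^{2}$ ($h{\left(F \right)} = 1 F F = F F = F^{2}$)
$h{\left(1^{2} \right)} 93 = \left(1^{2}\right)^{2} \cdot 93 = 1^{2} \cdot 93 = 1 \cdot 93 = 93$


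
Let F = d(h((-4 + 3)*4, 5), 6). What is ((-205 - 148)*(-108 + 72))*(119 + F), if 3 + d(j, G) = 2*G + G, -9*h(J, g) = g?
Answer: 1702872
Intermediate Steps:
h(J, g) = -g/9
d(j, G) = -3 + 3*G (d(j, G) = -3 + (2*G + G) = -3 + 3*G)
F = 15 (F = -3 + 3*6 = -3 + 18 = 15)
((-205 - 148)*(-108 + 72))*(119 + F) = ((-205 - 148)*(-108 + 72))*(119 + 15) = -353*(-36)*134 = 12708*134 = 1702872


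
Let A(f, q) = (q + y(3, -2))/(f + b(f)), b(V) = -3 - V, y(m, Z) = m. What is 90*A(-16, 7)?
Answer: -300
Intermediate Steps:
A(f, q) = -1 - q/3 (A(f, q) = (q + 3)/(f + (-3 - f)) = (3 + q)/(-3) = (3 + q)*(-1/3) = -1 - q/3)
90*A(-16, 7) = 90*(-1 - 1/3*7) = 90*(-1 - 7/3) = 90*(-10/3) = -300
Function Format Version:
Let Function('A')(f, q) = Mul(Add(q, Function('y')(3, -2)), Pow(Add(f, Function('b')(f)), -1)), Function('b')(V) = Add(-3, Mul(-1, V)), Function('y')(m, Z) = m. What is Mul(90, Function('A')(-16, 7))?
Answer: -300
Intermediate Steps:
Function('A')(f, q) = Add(-1, Mul(Rational(-1, 3), q)) (Function('A')(f, q) = Mul(Add(q, 3), Pow(Add(f, Add(-3, Mul(-1, f))), -1)) = Mul(Add(3, q), Pow(-3, -1)) = Mul(Add(3, q), Rational(-1, 3)) = Add(-1, Mul(Rational(-1, 3), q)))
Mul(90, Function('A')(-16, 7)) = Mul(90, Add(-1, Mul(Rational(-1, 3), 7))) = Mul(90, Add(-1, Rational(-7, 3))) = Mul(90, Rational(-10, 3)) = -300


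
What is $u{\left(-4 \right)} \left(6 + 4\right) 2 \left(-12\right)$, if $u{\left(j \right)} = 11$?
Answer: $-2640$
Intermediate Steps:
$u{\left(-4 \right)} \left(6 + 4\right) 2 \left(-12\right) = 11 \left(6 + 4\right) 2 \left(-12\right) = 11 \cdot 10 \cdot 2 \left(-12\right) = 11 \cdot 20 \left(-12\right) = 220 \left(-12\right) = -2640$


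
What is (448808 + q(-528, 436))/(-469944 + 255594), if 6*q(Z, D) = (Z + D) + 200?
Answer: -224413/107175 ≈ -2.0939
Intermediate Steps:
q(Z, D) = 100/3 + D/6 + Z/6 (q(Z, D) = ((Z + D) + 200)/6 = ((D + Z) + 200)/6 = (200 + D + Z)/6 = 100/3 + D/6 + Z/6)
(448808 + q(-528, 436))/(-469944 + 255594) = (448808 + (100/3 + (1/6)*436 + (1/6)*(-528)))/(-469944 + 255594) = (448808 + (100/3 + 218/3 - 88))/(-214350) = (448808 + 18)*(-1/214350) = 448826*(-1/214350) = -224413/107175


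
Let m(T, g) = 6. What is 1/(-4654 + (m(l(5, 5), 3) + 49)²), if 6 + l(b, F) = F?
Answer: -1/1629 ≈ -0.00061387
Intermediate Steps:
l(b, F) = -6 + F
1/(-4654 + (m(l(5, 5), 3) + 49)²) = 1/(-4654 + (6 + 49)²) = 1/(-4654 + 55²) = 1/(-4654 + 3025) = 1/(-1629) = -1/1629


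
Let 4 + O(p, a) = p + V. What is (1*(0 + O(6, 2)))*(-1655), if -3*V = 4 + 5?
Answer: 1655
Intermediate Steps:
V = -3 (V = -(4 + 5)/3 = -⅓*9 = -3)
O(p, a) = -7 + p (O(p, a) = -4 + (p - 3) = -4 + (-3 + p) = -7 + p)
(1*(0 + O(6, 2)))*(-1655) = (1*(0 + (-7 + 6)))*(-1655) = (1*(0 - 1))*(-1655) = (1*(-1))*(-1655) = -1*(-1655) = 1655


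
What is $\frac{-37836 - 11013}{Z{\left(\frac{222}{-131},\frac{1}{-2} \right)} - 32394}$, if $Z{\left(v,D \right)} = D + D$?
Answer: $\frac{2571}{1705} \approx 1.5079$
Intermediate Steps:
$Z{\left(v,D \right)} = 2 D$
$\frac{-37836 - 11013}{Z{\left(\frac{222}{-131},\frac{1}{-2} \right)} - 32394} = \frac{-37836 - 11013}{\frac{2}{-2} - 32394} = \frac{-37836 - 11013}{2 \left(- \frac{1}{2}\right) - 32394} = - \frac{48849}{-1 - 32394} = - \frac{48849}{-32395} = \left(-48849\right) \left(- \frac{1}{32395}\right) = \frac{2571}{1705}$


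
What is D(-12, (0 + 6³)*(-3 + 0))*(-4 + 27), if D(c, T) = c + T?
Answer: -15180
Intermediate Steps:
D(c, T) = T + c
D(-12, (0 + 6³)*(-3 + 0))*(-4 + 27) = ((0 + 6³)*(-3 + 0) - 12)*(-4 + 27) = ((0 + 216)*(-3) - 12)*23 = (216*(-3) - 12)*23 = (-648 - 12)*23 = -660*23 = -15180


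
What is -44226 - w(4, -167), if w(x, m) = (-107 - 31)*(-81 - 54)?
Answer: -62856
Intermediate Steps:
w(x, m) = 18630 (w(x, m) = -138*(-135) = 18630)
-44226 - w(4, -167) = -44226 - 1*18630 = -44226 - 18630 = -62856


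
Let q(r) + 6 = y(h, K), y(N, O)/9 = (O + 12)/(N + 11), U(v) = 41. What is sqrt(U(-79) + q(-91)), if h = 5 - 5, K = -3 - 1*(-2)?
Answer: 2*sqrt(11) ≈ 6.6332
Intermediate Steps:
K = -1 (K = -3 + 2 = -1)
h = 0
y(N, O) = 9*(12 + O)/(11 + N) (y(N, O) = 9*((O + 12)/(N + 11)) = 9*((12 + O)/(11 + N)) = 9*(12 + O)/(11 + N))
q(r) = 3 (q(r) = -6 + 9*(12 - 1)/(11 + 0) = -6 + 9*11/11 = -6 + 9*(1/11)*11 = -6 + 9 = 3)
sqrt(U(-79) + q(-91)) = sqrt(41 + 3) = sqrt(44) = 2*sqrt(11)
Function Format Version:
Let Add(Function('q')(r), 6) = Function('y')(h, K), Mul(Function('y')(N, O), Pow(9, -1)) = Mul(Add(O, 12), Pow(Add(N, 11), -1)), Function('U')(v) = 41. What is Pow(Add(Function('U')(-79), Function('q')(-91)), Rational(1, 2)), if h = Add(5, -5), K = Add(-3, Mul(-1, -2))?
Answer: Mul(2, Pow(11, Rational(1, 2))) ≈ 6.6332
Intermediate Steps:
K = -1 (K = Add(-3, 2) = -1)
h = 0
Function('y')(N, O) = Mul(9, Pow(Add(11, N), -1), Add(12, O)) (Function('y')(N, O) = Mul(9, Mul(Add(O, 12), Pow(Add(N, 11), -1))) = Mul(9, Mul(Add(12, O), Pow(Add(11, N), -1))) = Mul(9, Mul(Pow(Add(11, N), -1), Add(12, O))) = Mul(9, Pow(Add(11, N), -1), Add(12, O)))
Function('q')(r) = 3 (Function('q')(r) = Add(-6, Mul(9, Pow(Add(11, 0), -1), Add(12, -1))) = Add(-6, Mul(9, Pow(11, -1), 11)) = Add(-6, Mul(9, Rational(1, 11), 11)) = Add(-6, 9) = 3)
Pow(Add(Function('U')(-79), Function('q')(-91)), Rational(1, 2)) = Pow(Add(41, 3), Rational(1, 2)) = Pow(44, Rational(1, 2)) = Mul(2, Pow(11, Rational(1, 2)))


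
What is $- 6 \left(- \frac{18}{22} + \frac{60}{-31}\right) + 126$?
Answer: $\frac{48600}{341} \approx 142.52$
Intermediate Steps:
$- 6 \left(- \frac{18}{22} + \frac{60}{-31}\right) + 126 = - 6 \left(\left(-18\right) \frac{1}{22} + 60 \left(- \frac{1}{31}\right)\right) + 126 = - 6 \left(- \frac{9}{11} - \frac{60}{31}\right) + 126 = \left(-6\right) \left(- \frac{939}{341}\right) + 126 = \frac{5634}{341} + 126 = \frac{48600}{341}$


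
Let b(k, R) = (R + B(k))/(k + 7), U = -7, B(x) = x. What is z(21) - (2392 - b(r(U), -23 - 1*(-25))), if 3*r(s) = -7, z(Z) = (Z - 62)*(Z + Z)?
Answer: -57597/14 ≈ -4114.1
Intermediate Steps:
z(Z) = 2*Z*(-62 + Z) (z(Z) = (-62 + Z)*(2*Z) = 2*Z*(-62 + Z))
r(s) = -7/3 (r(s) = (1/3)*(-7) = -7/3)
b(k, R) = (R + k)/(7 + k) (b(k, R) = (R + k)/(k + 7) = (R + k)/(7 + k))
z(21) - (2392 - b(r(U), -23 - 1*(-25))) = 2*21*(-62 + 21) - (2392 - ((-23 - 1*(-25)) - 7/3)/(7 - 7/3)) = 2*21*(-41) - (2392 - ((-23 + 25) - 7/3)/14/3) = -1722 - (2392 - 3*(2 - 7/3)/14) = -1722 - (2392 - 3*(-1)/(14*3)) = -1722 - (2392 - 1*(-1/14)) = -1722 - (2392 + 1/14) = -1722 - 1*33489/14 = -1722 - 33489/14 = -57597/14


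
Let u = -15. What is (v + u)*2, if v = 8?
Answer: -14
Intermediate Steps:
(v + u)*2 = (8 - 15)*2 = -7*2 = -14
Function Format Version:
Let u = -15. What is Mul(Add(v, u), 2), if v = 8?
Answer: -14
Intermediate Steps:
Mul(Add(v, u), 2) = Mul(Add(8, -15), 2) = Mul(-7, 2) = -14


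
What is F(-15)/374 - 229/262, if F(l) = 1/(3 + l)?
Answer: -514007/587928 ≈ -0.87427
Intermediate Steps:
F(-15)/374 - 229/262 = 1/((3 - 15)*374) - 229/262 = (1/374)/(-12) - 229*1/262 = -1/12*1/374 - 229/262 = -1/4488 - 229/262 = -514007/587928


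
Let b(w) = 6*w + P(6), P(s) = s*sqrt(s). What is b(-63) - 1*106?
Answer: -484 + 6*sqrt(6) ≈ -469.30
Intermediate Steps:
P(s) = s**(3/2)
b(w) = 6*w + 6*sqrt(6) (b(w) = 6*w + 6**(3/2) = 6*w + 6*sqrt(6))
b(-63) - 1*106 = (6*(-63) + 6*sqrt(6)) - 1*106 = (-378 + 6*sqrt(6)) - 106 = -484 + 6*sqrt(6)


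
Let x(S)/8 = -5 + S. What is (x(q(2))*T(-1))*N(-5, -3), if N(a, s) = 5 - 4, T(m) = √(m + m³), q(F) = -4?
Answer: -72*I*√2 ≈ -101.82*I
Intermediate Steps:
N(a, s) = 1
x(S) = -40 + 8*S (x(S) = 8*(-5 + S) = -40 + 8*S)
(x(q(2))*T(-1))*N(-5, -3) = ((-40 + 8*(-4))*√(-1 + (-1)³))*1 = ((-40 - 32)*√(-1 - 1))*1 = -72*I*√2*1 = -72*I*√2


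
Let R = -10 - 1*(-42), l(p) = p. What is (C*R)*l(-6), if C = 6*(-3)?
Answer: 3456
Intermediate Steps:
R = 32 (R = -10 + 42 = 32)
C = -18
(C*R)*l(-6) = -18*32*(-6) = -576*(-6) = 3456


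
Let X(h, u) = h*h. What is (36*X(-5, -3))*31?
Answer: 27900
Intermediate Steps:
X(h, u) = h²
(36*X(-5, -3))*31 = (36*(-5)²)*31 = (36*25)*31 = 900*31 = 27900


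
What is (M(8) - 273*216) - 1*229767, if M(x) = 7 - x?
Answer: -288736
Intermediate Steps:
(M(8) - 273*216) - 1*229767 = ((7 - 1*8) - 273*216) - 1*229767 = ((7 - 8) - 58968) - 229767 = (-1 - 58968) - 229767 = -58969 - 229767 = -288736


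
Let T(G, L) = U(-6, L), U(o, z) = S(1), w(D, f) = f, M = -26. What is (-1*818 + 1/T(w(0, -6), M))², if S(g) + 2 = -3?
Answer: 16736281/25 ≈ 6.6945e+5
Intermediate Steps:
S(g) = -5 (S(g) = -2 - 3 = -5)
U(o, z) = -5
T(G, L) = -5
(-1*818 + 1/T(w(0, -6), M))² = (-1*818 + 1/(-5))² = (-818 - ⅕)² = (-4091/5)² = 16736281/25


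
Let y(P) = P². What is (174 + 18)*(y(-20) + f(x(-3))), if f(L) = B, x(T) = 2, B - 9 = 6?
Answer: 79680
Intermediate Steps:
B = 15 (B = 9 + 6 = 15)
f(L) = 15
(174 + 18)*(y(-20) + f(x(-3))) = (174 + 18)*((-20)² + 15) = 192*(400 + 15) = 192*415 = 79680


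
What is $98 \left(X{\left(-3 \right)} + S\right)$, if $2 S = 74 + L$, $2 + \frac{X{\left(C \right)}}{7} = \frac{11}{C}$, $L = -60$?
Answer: $- \frac{9604}{3} \approx -3201.3$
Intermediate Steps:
$X{\left(C \right)} = -14 + \frac{77}{C}$ ($X{\left(C \right)} = -14 + 7 \frac{11}{C} = -14 + \frac{77}{C}$)
$S = 7$ ($S = \frac{74 - 60}{2} = \frac{1}{2} \cdot 14 = 7$)
$98 \left(X{\left(-3 \right)} + S\right) = 98 \left(\left(-14 + \frac{77}{-3}\right) + 7\right) = 98 \left(\left(-14 + 77 \left(- \frac{1}{3}\right)\right) + 7\right) = 98 \left(\left(-14 - \frac{77}{3}\right) + 7\right) = 98 \left(- \frac{119}{3} + 7\right) = 98 \left(- \frac{98}{3}\right) = - \frac{9604}{3}$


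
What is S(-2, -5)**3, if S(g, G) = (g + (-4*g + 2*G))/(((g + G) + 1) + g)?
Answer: 1/8 ≈ 0.12500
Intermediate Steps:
S(g, G) = (-3*g + 2*G)/(1 + G + 2*g) (S(g, G) = (-3*g + 2*G)/(((G + g) + 1) + g) = (-3*g + 2*G)/((1 + G + g) + g) = (-3*g + 2*G)/(1 + G + 2*g))
S(-2, -5)**3 = ((-3*(-2) + 2*(-5))/(1 - 5 + 2*(-2)))**3 = ((6 - 10)/(1 - 5 - 4))**3 = (-4/(-8))**3 = (-1/8*(-4))**3 = (1/2)**3 = 1/8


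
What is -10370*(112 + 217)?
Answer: -3411730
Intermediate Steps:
-10370*(112 + 217) = -10370*329 = -3411730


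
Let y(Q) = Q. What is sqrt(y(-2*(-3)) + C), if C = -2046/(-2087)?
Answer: 2*sqrt(7600854)/2087 ≈ 2.6420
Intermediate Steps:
C = 2046/2087 (C = -2046*(-1/2087) = 2046/2087 ≈ 0.98035)
sqrt(y(-2*(-3)) + C) = sqrt(-2*(-3) + 2046/2087) = sqrt(6 + 2046/2087) = sqrt(14568/2087) = 2*sqrt(7600854)/2087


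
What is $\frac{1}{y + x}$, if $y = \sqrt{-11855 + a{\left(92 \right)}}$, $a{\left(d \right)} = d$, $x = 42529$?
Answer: $\frac{42529}{1808727604} - \frac{3 i \sqrt{1307}}{1808727604} \approx 2.3513 \cdot 10^{-5} - 5.9963 \cdot 10^{-8} i$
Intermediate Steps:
$y = 3 i \sqrt{1307}$ ($y = \sqrt{-11855 + 92} = \sqrt{-11763} = 3 i \sqrt{1307} \approx 108.46 i$)
$\frac{1}{y + x} = \frac{1}{3 i \sqrt{1307} + 42529} = \frac{1}{42529 + 3 i \sqrt{1307}}$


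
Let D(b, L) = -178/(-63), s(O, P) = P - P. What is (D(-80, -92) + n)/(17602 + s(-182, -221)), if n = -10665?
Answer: -671717/1108926 ≈ -0.60574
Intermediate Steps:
s(O, P) = 0
D(b, L) = 178/63 (D(b, L) = -178*(-1/63) = 178/63)
(D(-80, -92) + n)/(17602 + s(-182, -221)) = (178/63 - 10665)/(17602 + 0) = -671717/63/17602 = -671717/63*1/17602 = -671717/1108926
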